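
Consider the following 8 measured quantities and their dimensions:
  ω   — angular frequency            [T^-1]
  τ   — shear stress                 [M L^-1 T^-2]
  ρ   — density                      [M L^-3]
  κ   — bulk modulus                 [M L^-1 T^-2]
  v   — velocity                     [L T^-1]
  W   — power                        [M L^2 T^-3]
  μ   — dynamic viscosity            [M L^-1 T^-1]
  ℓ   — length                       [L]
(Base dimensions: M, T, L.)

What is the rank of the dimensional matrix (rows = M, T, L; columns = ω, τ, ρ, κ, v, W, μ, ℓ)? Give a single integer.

3

Dimensional matrix (M×T×L by ω×τ×ρ×κ×v×W×μ×ℓ):
  M: [ 0  1  1  1  0  1  1  0]
  T: [-1 -2  0 -2 -1 -3 -1  0]
  L: [ 0 -1 -3 -1  1  2 -1  1]
RREF → pivots at {ω,τ,ρ} ⇒ r = 3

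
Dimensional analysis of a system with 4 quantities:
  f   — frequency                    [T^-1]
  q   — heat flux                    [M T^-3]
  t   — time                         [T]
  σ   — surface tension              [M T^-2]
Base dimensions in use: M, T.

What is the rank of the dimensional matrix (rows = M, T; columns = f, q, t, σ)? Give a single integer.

2

Write exponents as rows M,T / cols f,q,t,σ:
  M: [ 0  1  0  1]
  T: [-1 -3  1 -2]
RREF → pivots at {f,q} ⇒ r = 2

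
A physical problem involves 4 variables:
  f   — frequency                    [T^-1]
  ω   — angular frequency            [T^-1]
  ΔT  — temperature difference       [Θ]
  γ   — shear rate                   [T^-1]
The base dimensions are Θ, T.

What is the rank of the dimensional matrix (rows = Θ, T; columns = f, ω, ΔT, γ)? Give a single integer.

Dimensional matrix (Θ×T by f×ω×ΔT×γ):
  Θ: [ 0  0  1  0]
  T: [-1 -1  0 -1]
Row reduction gives pivot columns f,ΔT; rank = 2

2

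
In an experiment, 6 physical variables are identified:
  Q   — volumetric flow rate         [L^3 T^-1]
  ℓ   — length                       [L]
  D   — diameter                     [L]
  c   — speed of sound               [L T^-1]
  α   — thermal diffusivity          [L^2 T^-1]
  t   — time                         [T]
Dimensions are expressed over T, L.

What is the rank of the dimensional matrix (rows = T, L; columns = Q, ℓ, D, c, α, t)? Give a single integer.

2

Dimensional matrix (T×L by Q×ℓ×D×c×α×t):
  T: [-1  0  0 -1 -1  1]
  L: [ 3  1  1  1  2  0]
RREF → pivots at {Q,ℓ} ⇒ r = 2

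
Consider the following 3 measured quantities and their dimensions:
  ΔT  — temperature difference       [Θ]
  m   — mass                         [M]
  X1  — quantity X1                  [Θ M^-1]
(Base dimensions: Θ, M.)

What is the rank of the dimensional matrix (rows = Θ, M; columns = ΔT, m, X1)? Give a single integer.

Exponent matrix [Θ,M] × [ΔT,m,X1]:
  Θ: [ 1  0  1]
  M: [ 0  1 -1]
Row reduction gives pivot columns ΔT,m; rank = 2

2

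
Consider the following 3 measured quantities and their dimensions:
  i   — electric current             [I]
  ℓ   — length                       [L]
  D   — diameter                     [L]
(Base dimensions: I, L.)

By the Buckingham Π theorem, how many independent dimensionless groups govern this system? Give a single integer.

1

Write exponents as rows I,L / cols i,ℓ,D:
  I: [ 1  0  0]
  L: [ 0  1  1]
Echelon form has 2 nonzero rows (pivots: i,ℓ)
3 vars − rank 2 = 1 Π group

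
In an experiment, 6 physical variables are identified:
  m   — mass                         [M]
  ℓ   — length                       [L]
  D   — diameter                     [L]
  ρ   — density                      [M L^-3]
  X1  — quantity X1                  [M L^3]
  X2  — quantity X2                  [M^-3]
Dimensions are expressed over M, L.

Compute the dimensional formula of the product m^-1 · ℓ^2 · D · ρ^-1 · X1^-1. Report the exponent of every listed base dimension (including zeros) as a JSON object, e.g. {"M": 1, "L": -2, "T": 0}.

{"M": -3, "L": 3}

Exponent matrix [M,L] × [m,ℓ,D,ρ,X1,X2]:
  M: [ 1  0  0  1  1 -3]
  L: [ 0  1  1 -3  3  0]
  [M]: (-1)·1+(2)·0+(1)·0+(-1)·1+(-1)·1 = -3
  [L]: (-1)·0+(2)·1+(1)·1+(-1)·-3+(-1)·3 = 3
⇒ M^-3 L^3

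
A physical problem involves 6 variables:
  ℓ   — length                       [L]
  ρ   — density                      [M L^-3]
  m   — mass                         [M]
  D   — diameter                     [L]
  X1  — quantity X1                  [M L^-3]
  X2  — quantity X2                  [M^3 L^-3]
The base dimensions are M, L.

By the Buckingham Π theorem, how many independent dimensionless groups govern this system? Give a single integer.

4

Dimensional matrix (M×L by ℓ×ρ×m×D×X1×X2):
  M: [ 0  1  1  0  1  3]
  L: [ 1 -3  0  1 -3 -3]
RREF → pivots at {ℓ,ρ} ⇒ r = 2
Π count = n − r = 6 − 2 = 4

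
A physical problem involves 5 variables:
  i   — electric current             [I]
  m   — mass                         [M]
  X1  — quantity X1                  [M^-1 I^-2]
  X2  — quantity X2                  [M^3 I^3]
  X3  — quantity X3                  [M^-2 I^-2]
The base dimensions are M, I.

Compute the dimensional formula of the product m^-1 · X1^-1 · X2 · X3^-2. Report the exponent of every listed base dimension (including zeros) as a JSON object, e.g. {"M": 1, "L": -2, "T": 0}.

{"M": 7, "I": 9}

Dimensional matrix (M×I by i×m×X1×X2×X3):
  M: [ 0  1 -1  3 -2]
  I: [ 1  0 -2  3 -2]
  [M]: (-1)·1+(-1)·-1+(1)·3+(-2)·-2 = 7
  [I]: (-1)·0+(-1)·-2+(1)·3+(-2)·-2 = 9
⇒ M^7 I^9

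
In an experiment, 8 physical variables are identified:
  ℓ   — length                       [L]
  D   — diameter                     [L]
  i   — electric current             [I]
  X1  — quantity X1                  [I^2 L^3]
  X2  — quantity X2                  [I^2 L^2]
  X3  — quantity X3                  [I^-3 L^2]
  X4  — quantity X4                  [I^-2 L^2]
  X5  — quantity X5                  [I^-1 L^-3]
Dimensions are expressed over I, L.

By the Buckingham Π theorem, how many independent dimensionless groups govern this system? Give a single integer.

Exponent matrix [I,L] × [ℓ,D,i,X1,X2,X3,X4,X5]:
  I: [ 0  0  1  2  2 -3 -2 -1]
  L: [ 1  1  0  3  2  2  2 -3]
Row reduction gives pivot columns ℓ,i; rank = 2
Π count = n − r = 8 − 2 = 6

6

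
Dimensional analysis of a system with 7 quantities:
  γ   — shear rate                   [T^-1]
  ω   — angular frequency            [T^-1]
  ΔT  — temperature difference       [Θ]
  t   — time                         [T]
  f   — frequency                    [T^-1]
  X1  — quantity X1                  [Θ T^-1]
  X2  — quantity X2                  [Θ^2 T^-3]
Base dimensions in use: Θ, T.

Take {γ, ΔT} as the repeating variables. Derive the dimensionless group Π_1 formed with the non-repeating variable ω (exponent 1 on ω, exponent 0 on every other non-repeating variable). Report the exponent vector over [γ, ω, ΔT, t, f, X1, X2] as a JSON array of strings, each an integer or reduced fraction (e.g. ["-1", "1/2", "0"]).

["-1", "1", "0", "0", "0", "0", "0"]

Write exponents as rows Θ,T / cols γ,ω,ΔT,t,f,X1,X2:
  Θ: [ 0  0  1  0  0  1  2]
  T: [-1 -1  0  1 -1 -1 -3]
Echelon form has 2 nonzero rows (pivots: γ,ΔT)
Repeat: γ,ΔT; free: ω,t,f,X1,X2
RREF:
  r0: [   1    1    0   -1    1    1    3]
  r1: [   0    0    1    0    0    1    2]
Fix exponent of ω at 1, t at 0, f at 0, X1 at 0, X2 at 0; solve each RREF row for its pivot's exponent:
  r0: exp(γ) + (1)·1 = 0 ⇒ exp(γ) = -1
  r1: exp(ΔT) + (0)·1 = 0 ⇒ exp(ΔT) = 0
Π_1 = γ^-1 · ω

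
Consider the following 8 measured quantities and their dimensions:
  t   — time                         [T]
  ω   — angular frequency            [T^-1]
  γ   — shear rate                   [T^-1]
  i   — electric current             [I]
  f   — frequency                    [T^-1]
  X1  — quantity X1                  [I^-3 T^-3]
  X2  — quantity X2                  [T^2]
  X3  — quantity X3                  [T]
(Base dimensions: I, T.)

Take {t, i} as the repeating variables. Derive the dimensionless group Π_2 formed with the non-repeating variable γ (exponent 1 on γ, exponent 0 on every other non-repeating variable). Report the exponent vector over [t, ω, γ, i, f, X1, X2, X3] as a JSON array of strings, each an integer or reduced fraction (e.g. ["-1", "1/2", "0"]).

["1", "0", "1", "0", "0", "0", "0", "0"]

Exponent matrix [I,T] × [t,ω,γ,i,f,X1,X2,X3]:
  I: [ 0  0  0  1  0 -3  0  0]
  T: [ 1 -1 -1  0 -1 -3  2  1]
RREF → pivots at {t,i} ⇒ r = 2
Pivot set = {t,i}, free = {ω,γ,f,X1,X2,X3}
RREF:
  r0: [   1   -1   -1    0   -1   -3    2    1]
  r1: [   0    0    0    1    0   -3    0    0]
Fix exponent of γ at 1, ω at 0, f at 0, X1 at 0, X2 at 0, X3 at 0; solve each RREF row for its pivot's exponent:
  r0: exp(t) + (-1)·1 = 0 ⇒ exp(t) = 1
  r1: exp(i) + (0)·1 = 0 ⇒ exp(i) = 0
Π_2 = t · γ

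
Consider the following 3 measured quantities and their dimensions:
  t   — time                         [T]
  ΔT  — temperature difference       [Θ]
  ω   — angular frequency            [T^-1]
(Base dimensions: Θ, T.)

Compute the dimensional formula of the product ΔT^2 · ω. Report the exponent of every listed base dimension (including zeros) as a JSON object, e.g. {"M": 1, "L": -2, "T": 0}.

Dimensional matrix (Θ×T by t×ΔT×ω):
  Θ: [ 0  1  0]
  T: [ 1  0 -1]
  [Θ]: (2)·1+(1)·0 = 2
  [T]: (2)·0+(1)·-1 = -1
⇒ Θ^2 T^-1

{"Θ": 2, "T": -1}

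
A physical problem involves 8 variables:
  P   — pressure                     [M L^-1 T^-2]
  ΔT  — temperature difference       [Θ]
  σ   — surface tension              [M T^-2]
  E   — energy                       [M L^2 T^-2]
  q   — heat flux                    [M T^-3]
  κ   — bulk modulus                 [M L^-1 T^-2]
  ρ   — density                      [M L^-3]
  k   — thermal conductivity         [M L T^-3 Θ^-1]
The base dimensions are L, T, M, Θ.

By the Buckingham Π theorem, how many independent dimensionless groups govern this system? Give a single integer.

4

Exponent matrix [L,T,M,Θ] × [P,ΔT,σ,E,q,κ,ρ,k]:
  L: [-1  0  0  2  0 -1 -3  1]
  T: [-2  0 -2 -2 -3 -2  0 -3]
  M: [ 1  0  1  1  1  1  1  1]
  Θ: [ 0  1  0  0  0  0  0 -1]
RREF → pivots at {P,ΔT,σ,q} ⇒ r = 4
n=8, r=4 ⇒ 4 dimensionless groups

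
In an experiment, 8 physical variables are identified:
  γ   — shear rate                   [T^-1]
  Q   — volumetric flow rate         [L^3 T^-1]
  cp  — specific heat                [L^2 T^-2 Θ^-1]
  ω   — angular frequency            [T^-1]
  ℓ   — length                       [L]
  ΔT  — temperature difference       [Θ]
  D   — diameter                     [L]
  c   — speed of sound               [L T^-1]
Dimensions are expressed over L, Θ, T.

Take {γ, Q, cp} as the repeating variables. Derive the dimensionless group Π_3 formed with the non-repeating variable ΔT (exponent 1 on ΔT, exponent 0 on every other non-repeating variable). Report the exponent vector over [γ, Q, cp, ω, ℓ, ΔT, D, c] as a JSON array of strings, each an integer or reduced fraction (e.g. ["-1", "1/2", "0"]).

["-4/3", "-2/3", "1", "0", "0", "1", "0", "0"]

Write exponents as rows L,Θ,T / cols γ,Q,cp,ω,ℓ,ΔT,D,c:
  L: [ 0  3  2  0  1  0  1  1]
  Θ: [ 0  0 -1  0  0  1  0  0]
  T: [-1 -1 -2 -1  0  0  0 -1]
RREF → pivots at {γ,Q,cp} ⇒ r = 3
Pivot set = {γ,Q,cp}, free = {ω,ℓ,ΔT,D,c}
RREF:
  r0: [   1    0    0    1 -1/3  4/3 -1/3  2/3]
  r1: [   0    1    0    0  1/3  2/3  1/3  1/3]
  r2: [   0    0    1    0    0   -1    0    0]
Fix exponent of ΔT at 1, ω at 0, ℓ at 0, D at 0, c at 0; solve each RREF row for its pivot's exponent:
  r0: exp(γ) + (4/3)·1 = 0 ⇒ exp(γ) = -4/3
  r1: exp(Q) + (2/3)·1 = 0 ⇒ exp(Q) = -2/3
  r2: exp(cp) + (-1)·1 = 0 ⇒ exp(cp) = 1
Π_3 = γ^(-4/3) · Q^(-2/3) · cp · ΔT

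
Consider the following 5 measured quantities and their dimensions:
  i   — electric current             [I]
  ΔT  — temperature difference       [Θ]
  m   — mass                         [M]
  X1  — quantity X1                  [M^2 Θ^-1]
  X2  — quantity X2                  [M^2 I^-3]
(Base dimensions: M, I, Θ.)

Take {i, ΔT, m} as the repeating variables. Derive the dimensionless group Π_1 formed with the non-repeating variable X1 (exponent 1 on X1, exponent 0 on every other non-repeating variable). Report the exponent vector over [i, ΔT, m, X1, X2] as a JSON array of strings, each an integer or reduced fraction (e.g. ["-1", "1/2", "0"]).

["0", "1", "-2", "1", "0"]

Exponent matrix [M,I,Θ] × [i,ΔT,m,X1,X2]:
  M: [ 0  0  1  2  2]
  I: [ 1  0  0  0 -3]
  Θ: [ 0  1  0 -1  0]
Echelon form has 3 nonzero rows (pivots: i,ΔT,m)
Repeat: i,ΔT,m; free: X1,X2
RREF:
  r0: [   1    0    0    0   -3]
  r1: [   0    1    0   -1    0]
  r2: [   0    0    1    2    2]
Fix exponent of X1 at 1, X2 at 0; solve each RREF row for its pivot's exponent:
  r0: exp(i) + (0)·1 = 0 ⇒ exp(i) = 0
  r1: exp(ΔT) + (-1)·1 = 0 ⇒ exp(ΔT) = 1
  r2: exp(m) + (2)·1 = 0 ⇒ exp(m) = -2
Π_1 = ΔT · m^-2 · X1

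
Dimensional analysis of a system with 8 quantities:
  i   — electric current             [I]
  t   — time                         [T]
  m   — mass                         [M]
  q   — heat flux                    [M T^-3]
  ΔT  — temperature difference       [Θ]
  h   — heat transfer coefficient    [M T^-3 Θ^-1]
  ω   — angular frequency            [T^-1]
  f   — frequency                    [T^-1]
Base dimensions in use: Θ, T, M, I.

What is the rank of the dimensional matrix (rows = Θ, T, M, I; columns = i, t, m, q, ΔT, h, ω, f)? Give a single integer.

4

Write exponents as rows Θ,T,M,I / cols i,t,m,q,ΔT,h,ω,f:
  Θ: [ 0  0  0  0  1 -1  0  0]
  T: [ 0  1  0 -3  0 -3 -1 -1]
  M: [ 0  0  1  1  0  1  0  0]
  I: [ 1  0  0  0  0  0  0  0]
Echelon form has 4 nonzero rows (pivots: i,t,m,ΔT)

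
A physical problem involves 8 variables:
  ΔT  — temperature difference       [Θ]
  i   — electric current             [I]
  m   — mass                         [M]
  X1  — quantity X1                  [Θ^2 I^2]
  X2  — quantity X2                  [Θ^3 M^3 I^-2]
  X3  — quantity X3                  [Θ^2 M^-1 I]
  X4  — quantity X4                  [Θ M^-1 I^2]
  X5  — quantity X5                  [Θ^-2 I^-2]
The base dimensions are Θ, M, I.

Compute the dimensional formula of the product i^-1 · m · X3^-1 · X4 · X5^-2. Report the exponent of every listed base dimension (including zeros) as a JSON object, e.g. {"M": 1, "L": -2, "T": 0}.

{"Θ": 3, "M": 1, "I": 4}

Exponent matrix [Θ,M,I] × [ΔT,i,m,X1,X2,X3,X4,X5]:
  Θ: [ 1  0  0  2  3  2  1 -2]
  M: [ 0  0  1  0  3 -1 -1  0]
  I: [ 0  1  0  2 -2  1  2 -2]
  [Θ]: (-1)·0+(1)·0+(-1)·2+(1)·1+(-2)·-2 = 3
  [M]: (-1)·0+(1)·1+(-1)·-1+(1)·-1+(-2)·0 = 1
  [I]: (-1)·1+(1)·0+(-1)·1+(1)·2+(-2)·-2 = 4
⇒ Θ^3 M I^4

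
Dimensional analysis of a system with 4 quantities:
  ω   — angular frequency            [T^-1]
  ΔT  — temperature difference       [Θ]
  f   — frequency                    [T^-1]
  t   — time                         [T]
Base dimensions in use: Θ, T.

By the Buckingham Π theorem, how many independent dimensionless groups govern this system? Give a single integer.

2

Exponent matrix [Θ,T] × [ω,ΔT,f,t]:
  Θ: [ 0  1  0  0]
  T: [-1  0 -1  1]
Row reduction gives pivot columns ω,ΔT; rank = 2
Π count = n − r = 4 − 2 = 2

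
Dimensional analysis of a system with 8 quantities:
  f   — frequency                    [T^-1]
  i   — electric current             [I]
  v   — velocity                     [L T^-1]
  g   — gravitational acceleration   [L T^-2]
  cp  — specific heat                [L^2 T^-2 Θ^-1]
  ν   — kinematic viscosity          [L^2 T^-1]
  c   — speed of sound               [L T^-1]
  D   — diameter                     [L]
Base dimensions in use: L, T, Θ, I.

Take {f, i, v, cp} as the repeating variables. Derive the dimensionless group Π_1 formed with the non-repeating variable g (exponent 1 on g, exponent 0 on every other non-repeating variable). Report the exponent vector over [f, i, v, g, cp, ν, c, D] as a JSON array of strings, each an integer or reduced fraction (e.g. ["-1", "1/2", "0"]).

["-1", "0", "-1", "1", "0", "0", "0", "0"]

Exponent matrix [L,T,Θ,I] × [f,i,v,g,cp,ν,c,D]:
  L: [ 0  0  1  1  2  2  1  1]
  T: [-1  0 -1 -2 -2 -1 -1  0]
  Θ: [ 0  0  0  0 -1  0  0  0]
  I: [ 0  1  0  0  0  0  0  0]
Row reduction gives pivot columns f,i,v,cp; rank = 4
Pivot set = {f,i,v,cp}, free = {g,ν,c,D}
RREF:
  r0: [   1    0    0    1    0   -1    0   -1]
  r1: [   0    1    0    0    0    0    0    0]
  r2: [   0    0    1    1    0    2    1    1]
  r3: [   0    0    0    0    1    0    0    0]
Fix exponent of g at 1, ν at 0, c at 0, D at 0; solve each RREF row for its pivot's exponent:
  r0: exp(f) + (1)·1 = 0 ⇒ exp(f) = -1
  r1: exp(i) + (0)·1 = 0 ⇒ exp(i) = 0
  r2: exp(v) + (1)·1 = 0 ⇒ exp(v) = -1
  r3: exp(cp) + (0)·1 = 0 ⇒ exp(cp) = 0
Π_1 = f^-1 · v^-1 · g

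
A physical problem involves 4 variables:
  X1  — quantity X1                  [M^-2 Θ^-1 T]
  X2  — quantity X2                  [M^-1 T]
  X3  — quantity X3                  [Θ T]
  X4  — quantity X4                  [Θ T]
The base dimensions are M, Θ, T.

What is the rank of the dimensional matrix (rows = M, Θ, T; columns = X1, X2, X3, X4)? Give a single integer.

2

Exponent matrix [M,Θ,T] × [X1,X2,X3,X4]:
  M: [-2 -1  0  0]
  Θ: [-1  0  1  1]
  T: [ 1  1  1  1]
Row reduction gives pivot columns X1,X2; rank = 2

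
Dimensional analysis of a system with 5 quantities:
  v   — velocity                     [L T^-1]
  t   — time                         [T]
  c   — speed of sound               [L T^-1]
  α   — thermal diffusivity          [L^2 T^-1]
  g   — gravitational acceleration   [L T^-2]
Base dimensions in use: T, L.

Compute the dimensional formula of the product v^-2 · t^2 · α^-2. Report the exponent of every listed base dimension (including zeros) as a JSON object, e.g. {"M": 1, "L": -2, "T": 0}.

{"T": 6, "L": -6}

Exponent matrix [T,L] × [v,t,c,α,g]:
  T: [-1  1 -1 -1 -2]
  L: [ 1  0  1  2  1]
  [T]: (-2)·-1+(2)·1+(-2)·-1 = 6
  [L]: (-2)·1+(2)·0+(-2)·2 = -6
⇒ T^6 L^-6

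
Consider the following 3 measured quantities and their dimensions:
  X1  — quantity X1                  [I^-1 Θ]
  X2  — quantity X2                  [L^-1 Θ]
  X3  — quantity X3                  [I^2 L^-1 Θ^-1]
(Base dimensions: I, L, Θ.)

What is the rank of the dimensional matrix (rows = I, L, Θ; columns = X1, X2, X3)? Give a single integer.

2

Exponent matrix [I,L,Θ] × [X1,X2,X3]:
  I: [-1  0  2]
  L: [ 0 -1 -1]
  Θ: [ 1  1 -1]
Echelon form has 2 nonzero rows (pivots: X1,X2)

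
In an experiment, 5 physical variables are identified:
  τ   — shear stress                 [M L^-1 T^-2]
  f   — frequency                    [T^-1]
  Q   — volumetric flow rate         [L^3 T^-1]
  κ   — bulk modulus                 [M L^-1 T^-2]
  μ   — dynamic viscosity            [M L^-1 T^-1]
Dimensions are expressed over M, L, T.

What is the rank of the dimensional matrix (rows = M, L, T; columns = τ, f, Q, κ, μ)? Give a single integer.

3

Exponent matrix [M,L,T] × [τ,f,Q,κ,μ]:
  M: [ 1  0  0  1  1]
  L: [-1  0  3 -1 -1]
  T: [-2 -1 -1 -2 -1]
Echelon form has 3 nonzero rows (pivots: τ,f,Q)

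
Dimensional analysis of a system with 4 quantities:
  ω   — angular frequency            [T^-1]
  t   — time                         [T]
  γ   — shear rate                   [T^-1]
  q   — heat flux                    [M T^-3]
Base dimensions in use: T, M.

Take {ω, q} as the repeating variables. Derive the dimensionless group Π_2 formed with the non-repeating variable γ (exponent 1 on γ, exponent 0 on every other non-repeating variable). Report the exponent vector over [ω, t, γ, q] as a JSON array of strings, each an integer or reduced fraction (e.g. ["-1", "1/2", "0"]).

Dimensional matrix (T×M by ω×t×γ×q):
  T: [-1  1 -1 -3]
  M: [ 0  0  0  1]
RREF → pivots at {ω,q} ⇒ r = 2
Repeat: ω,q; free: t,γ
RREF:
  r0: [   1   -1    1    0]
  r1: [   0    0    0    1]
Fix exponent of γ at 1, t at 0; solve each RREF row for its pivot's exponent:
  r0: exp(ω) + (1)·1 = 0 ⇒ exp(ω) = -1
  r1: exp(q) + (0)·1 = 0 ⇒ exp(q) = 0
Π_2 = ω^-1 · γ

["-1", "0", "1", "0"]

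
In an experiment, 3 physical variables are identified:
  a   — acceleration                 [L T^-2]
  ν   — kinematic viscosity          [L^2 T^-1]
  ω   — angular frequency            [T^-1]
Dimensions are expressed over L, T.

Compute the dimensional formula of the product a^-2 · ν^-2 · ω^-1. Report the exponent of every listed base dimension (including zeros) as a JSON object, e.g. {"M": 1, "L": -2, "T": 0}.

{"L": -6, "T": 7}

Exponent matrix [L,T] × [a,ν,ω]:
  L: [ 1  2  0]
  T: [-2 -1 -1]
  [L]: (-2)·1+(-2)·2+(-1)·0 = -6
  [T]: (-2)·-2+(-2)·-1+(-1)·-1 = 7
⇒ L^-6 T^7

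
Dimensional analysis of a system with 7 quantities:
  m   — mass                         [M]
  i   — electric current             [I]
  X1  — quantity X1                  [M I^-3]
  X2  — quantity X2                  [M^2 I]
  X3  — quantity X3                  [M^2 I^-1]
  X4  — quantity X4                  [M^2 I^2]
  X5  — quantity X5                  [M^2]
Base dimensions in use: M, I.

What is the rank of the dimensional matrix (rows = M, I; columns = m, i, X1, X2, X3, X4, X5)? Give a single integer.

Dimensional matrix (M×I by m×i×X1×X2×X3×X4×X5):
  M: [ 1  0  1  2  2  2  2]
  I: [ 0  1 -3  1 -1  2  0]
Echelon form has 2 nonzero rows (pivots: m,i)

2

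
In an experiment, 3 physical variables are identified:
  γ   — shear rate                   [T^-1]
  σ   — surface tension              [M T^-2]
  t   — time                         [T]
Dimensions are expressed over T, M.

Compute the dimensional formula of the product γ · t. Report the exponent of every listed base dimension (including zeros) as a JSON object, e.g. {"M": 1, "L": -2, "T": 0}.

{"T": 0, "M": 0}

Write exponents as rows T,M / cols γ,σ,t:
  T: [-1 -2  1]
  M: [ 0  1  0]
  [T]: (1)·-1+(1)·1 = 0
  [M]: (1)·0+(1)·0 = 0
⇒ 1 (dimensionless)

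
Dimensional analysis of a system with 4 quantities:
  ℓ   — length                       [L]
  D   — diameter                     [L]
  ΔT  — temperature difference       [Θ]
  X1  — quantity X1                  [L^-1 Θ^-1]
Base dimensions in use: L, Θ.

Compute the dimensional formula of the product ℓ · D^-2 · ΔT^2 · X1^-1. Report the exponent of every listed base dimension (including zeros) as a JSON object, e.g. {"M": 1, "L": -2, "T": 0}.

{"L": 0, "Θ": 3}

Write exponents as rows L,Θ / cols ℓ,D,ΔT,X1:
  L: [ 1  1  0 -1]
  Θ: [ 0  0  1 -1]
  [L]: (1)·1+(-2)·1+(2)·0+(-1)·-1 = 0
  [Θ]: (1)·0+(-2)·0+(2)·1+(-1)·-1 = 3
⇒ Θ^3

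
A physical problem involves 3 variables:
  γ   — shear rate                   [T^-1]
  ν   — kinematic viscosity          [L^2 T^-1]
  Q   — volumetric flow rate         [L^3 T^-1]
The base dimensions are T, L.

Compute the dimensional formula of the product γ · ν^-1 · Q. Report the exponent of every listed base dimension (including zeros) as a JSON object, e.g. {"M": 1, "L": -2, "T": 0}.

{"T": -1, "L": 1}

Dimensional matrix (T×L by γ×ν×Q):
  T: [-1 -1 -1]
  L: [ 0  2  3]
  [T]: (1)·-1+(-1)·-1+(1)·-1 = -1
  [L]: (1)·0+(-1)·2+(1)·3 = 1
⇒ T^-1 L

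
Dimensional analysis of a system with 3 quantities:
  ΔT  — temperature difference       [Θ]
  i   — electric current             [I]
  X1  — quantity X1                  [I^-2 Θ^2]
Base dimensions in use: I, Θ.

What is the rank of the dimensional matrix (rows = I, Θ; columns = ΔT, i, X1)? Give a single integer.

Dimensional matrix (I×Θ by ΔT×i×X1):
  I: [ 0  1 -2]
  Θ: [ 1  0  2]
Echelon form has 2 nonzero rows (pivots: ΔT,i)

2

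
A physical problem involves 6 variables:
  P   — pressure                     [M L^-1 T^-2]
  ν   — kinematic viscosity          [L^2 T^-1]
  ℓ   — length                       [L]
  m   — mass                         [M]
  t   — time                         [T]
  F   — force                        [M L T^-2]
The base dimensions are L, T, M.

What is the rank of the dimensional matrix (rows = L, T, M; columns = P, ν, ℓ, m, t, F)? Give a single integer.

Exponent matrix [L,T,M] × [P,ν,ℓ,m,t,F]:
  L: [-1  2  1  0  0  1]
  T: [-2 -1  0  0  1 -2]
  M: [ 1  0  0  1  0  1]
Row reduction gives pivot columns P,ν,ℓ; rank = 3

3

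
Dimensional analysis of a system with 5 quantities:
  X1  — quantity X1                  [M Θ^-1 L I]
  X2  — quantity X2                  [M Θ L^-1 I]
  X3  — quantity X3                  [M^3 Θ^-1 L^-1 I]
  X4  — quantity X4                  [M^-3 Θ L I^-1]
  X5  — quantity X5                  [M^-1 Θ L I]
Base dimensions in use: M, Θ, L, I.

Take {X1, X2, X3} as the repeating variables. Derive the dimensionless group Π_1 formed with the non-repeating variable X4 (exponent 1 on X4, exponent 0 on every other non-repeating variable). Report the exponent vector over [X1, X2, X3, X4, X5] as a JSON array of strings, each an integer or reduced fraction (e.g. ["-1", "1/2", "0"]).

["0", "0", "1", "1", "0"]

Exponent matrix [M,Θ,L,I] × [X1,X2,X3,X4,X5]:
  M: [ 1  1  3 -3 -1]
  Θ: [-1  1 -1  1  1]
  L: [ 1 -1 -1  1  1]
  I: [ 1  1  1 -1  1]
Row reduction gives pivot columns X1,X2,X3; rank = 3
Repeat: X1,X2,X3; free: X4,X5
RREF:
  r0: [   1    0    0    0    1]
  r1: [   0    1    0    0    1]
  r2: [   0    0    1   -1   -1]
  r3: [   0    0    0    0    0]
Fix exponent of X4 at 1, X5 at 0; solve each RREF row for its pivot's exponent:
  r0: exp(X1) + (0)·1 = 0 ⇒ exp(X1) = 0
  r1: exp(X2) + (0)·1 = 0 ⇒ exp(X2) = 0
  r2: exp(X3) + (-1)·1 = 0 ⇒ exp(X3) = 1
Π_1 = X3 · X4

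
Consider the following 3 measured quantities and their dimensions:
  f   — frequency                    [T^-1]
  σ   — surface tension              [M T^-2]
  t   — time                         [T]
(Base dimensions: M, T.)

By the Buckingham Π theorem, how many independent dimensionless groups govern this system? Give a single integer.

Dimensional matrix (M×T by f×σ×t):
  M: [ 0  1  0]
  T: [-1 -2  1]
RREF → pivots at {f,σ} ⇒ r = 2
n=3, r=2 ⇒ 1 dimensionless group

1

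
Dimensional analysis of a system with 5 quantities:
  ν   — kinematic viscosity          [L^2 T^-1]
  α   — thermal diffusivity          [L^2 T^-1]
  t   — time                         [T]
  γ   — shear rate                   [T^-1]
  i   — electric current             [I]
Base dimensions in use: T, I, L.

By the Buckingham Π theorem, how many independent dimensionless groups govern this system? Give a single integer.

2

Write exponents as rows T,I,L / cols ν,α,t,γ,i:
  T: [-1 -1  1 -1  0]
  I: [ 0  0  0  0  1]
  L: [ 2  2  0  0  0]
Echelon form has 3 nonzero rows (pivots: ν,t,i)
5 vars − rank 3 = 2 Π groups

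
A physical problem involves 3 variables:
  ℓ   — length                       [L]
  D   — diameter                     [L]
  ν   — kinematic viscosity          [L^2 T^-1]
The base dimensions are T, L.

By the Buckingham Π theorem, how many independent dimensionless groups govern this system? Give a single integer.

Write exponents as rows T,L / cols ℓ,D,ν:
  T: [ 0  0 -1]
  L: [ 1  1  2]
Echelon form has 2 nonzero rows (pivots: ℓ,ν)
n=3, r=2 ⇒ 1 dimensionless group

1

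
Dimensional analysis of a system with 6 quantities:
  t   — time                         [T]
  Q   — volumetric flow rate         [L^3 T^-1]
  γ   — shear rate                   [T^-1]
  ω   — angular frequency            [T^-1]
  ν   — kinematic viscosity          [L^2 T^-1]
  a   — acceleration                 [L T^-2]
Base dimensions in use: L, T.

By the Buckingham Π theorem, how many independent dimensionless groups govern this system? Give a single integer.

4

Dimensional matrix (L×T by t×Q×γ×ω×ν×a):
  L: [ 0  3  0  0  2  1]
  T: [ 1 -1 -1 -1 -1 -2]
Echelon form has 2 nonzero rows (pivots: t,Q)
n=6, r=2 ⇒ 4 dimensionless groups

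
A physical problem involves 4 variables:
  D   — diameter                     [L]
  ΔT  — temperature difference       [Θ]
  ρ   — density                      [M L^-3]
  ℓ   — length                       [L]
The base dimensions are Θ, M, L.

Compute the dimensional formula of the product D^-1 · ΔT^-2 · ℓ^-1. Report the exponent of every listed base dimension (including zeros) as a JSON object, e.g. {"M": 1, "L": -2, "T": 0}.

Exponent matrix [Θ,M,L] × [D,ΔT,ρ,ℓ]:
  Θ: [ 0  1  0  0]
  M: [ 0  0  1  0]
  L: [ 1  0 -3  1]
  [Θ]: (-1)·0+(-2)·1+(-1)·0 = -2
  [M]: (-1)·0+(-2)·0+(-1)·0 = 0
  [L]: (-1)·1+(-2)·0+(-1)·1 = -2
⇒ Θ^-2 L^-2

{"Θ": -2, "M": 0, "L": -2}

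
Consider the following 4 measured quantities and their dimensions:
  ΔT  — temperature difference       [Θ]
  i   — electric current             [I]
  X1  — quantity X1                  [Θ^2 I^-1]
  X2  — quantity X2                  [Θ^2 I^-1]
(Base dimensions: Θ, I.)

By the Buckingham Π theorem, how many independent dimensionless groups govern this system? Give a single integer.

2

Dimensional matrix (Θ×I by ΔT×i×X1×X2):
  Θ: [ 1  0  2  2]
  I: [ 0  1 -1 -1]
Row reduction gives pivot columns ΔT,i; rank = 2
4 vars − rank 2 = 2 Π groups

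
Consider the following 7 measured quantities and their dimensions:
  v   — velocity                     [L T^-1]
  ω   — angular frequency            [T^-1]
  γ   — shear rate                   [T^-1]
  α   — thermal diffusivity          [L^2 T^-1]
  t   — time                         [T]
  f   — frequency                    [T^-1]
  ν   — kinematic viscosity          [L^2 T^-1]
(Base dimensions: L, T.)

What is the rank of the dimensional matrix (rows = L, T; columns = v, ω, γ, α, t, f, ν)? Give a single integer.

Write exponents as rows L,T / cols v,ω,γ,α,t,f,ν:
  L: [ 1  0  0  2  0  0  2]
  T: [-1 -1 -1 -1  1 -1 -1]
RREF → pivots at {v,ω} ⇒ r = 2

2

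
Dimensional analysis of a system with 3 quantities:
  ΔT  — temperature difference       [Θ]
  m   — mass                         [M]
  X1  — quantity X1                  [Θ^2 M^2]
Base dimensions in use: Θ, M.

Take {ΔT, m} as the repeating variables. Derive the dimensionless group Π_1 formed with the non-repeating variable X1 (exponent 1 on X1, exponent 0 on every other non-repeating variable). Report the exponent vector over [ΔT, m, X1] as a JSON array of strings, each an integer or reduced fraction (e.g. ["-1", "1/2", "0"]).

["-2", "-2", "1"]

Dimensional matrix (Θ×M by ΔT×m×X1):
  Θ: [ 1  0  2]
  M: [ 0  1  2]
Row reduction gives pivot columns ΔT,m; rank = 2
Repeat: ΔT,m; free: X1
RREF:
  r0: [   1    0    2]
  r1: [   0    1    2]
Fix exponent of X1 at 1; solve each RREF row for its pivot's exponent:
  r0: exp(ΔT) + (2)·1 = 0 ⇒ exp(ΔT) = -2
  r1: exp(m) + (2)·1 = 0 ⇒ exp(m) = -2
Π_1 = ΔT^-2 · m^-2 · X1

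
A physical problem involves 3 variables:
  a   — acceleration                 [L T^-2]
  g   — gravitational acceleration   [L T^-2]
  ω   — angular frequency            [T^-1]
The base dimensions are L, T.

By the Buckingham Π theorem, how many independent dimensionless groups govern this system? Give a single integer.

1

Dimensional matrix (L×T by a×g×ω):
  L: [ 1  1  0]
  T: [-2 -2 -1]
RREF → pivots at {a,ω} ⇒ r = 2
n=3, r=2 ⇒ 1 dimensionless group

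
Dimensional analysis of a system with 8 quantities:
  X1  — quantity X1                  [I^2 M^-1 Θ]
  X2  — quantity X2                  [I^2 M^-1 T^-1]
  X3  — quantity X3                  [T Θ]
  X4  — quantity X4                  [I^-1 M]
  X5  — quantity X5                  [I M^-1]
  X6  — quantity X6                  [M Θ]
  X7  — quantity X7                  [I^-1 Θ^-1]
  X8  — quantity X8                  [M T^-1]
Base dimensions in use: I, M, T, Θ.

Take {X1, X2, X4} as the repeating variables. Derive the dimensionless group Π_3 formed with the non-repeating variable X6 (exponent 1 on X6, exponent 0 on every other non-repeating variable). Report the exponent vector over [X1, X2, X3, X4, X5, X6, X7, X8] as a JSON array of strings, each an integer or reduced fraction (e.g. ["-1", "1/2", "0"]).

["-1", "0", "0", "-2", "0", "1", "0", "0"]

Dimensional matrix (I×M×T×Θ by X1×X2×X3×X4×X5×X6×X7×X8):
  I: [ 2  2  0 -1  1  0 -1  0]
  M: [-1 -1  0  1 -1  1  0  1]
  T: [ 0 -1  1  0  0  0  0 -1]
  Θ: [ 1  0  1  0  0  1 -1  0]
RREF → pivots at {X1,X2,X4} ⇒ r = 3
Pivot set = {X1,X2,X4}, free = {X3,X5,X6,X7,X8}
RREF:
  r0: [   1    0    1    0    0    1   -1    0]
  r1: [   0    1   -1    0    0    0    0    1]
  r2: [   0    0    0    1   -1    2   -1    2]
  r3: [   0    0    0    0    0    0    0    0]
Fix exponent of X6 at 1, X3 at 0, X5 at 0, X7 at 0, X8 at 0; solve each RREF row for its pivot's exponent:
  r0: exp(X1) + (1)·1 = 0 ⇒ exp(X1) = -1
  r1: exp(X2) + (0)·1 = 0 ⇒ exp(X2) = 0
  r2: exp(X4) + (2)·1 = 0 ⇒ exp(X4) = -2
Π_3 = X1^-1 · X4^-2 · X6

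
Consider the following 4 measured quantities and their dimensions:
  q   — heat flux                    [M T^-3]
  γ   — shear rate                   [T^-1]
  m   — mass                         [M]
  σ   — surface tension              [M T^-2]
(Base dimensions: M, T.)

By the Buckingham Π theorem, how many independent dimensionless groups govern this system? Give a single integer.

2

Write exponents as rows M,T / cols q,γ,m,σ:
  M: [ 1  0  1  1]
  T: [-3 -1  0 -2]
Echelon form has 2 nonzero rows (pivots: q,γ)
n=4, r=2 ⇒ 2 dimensionless groups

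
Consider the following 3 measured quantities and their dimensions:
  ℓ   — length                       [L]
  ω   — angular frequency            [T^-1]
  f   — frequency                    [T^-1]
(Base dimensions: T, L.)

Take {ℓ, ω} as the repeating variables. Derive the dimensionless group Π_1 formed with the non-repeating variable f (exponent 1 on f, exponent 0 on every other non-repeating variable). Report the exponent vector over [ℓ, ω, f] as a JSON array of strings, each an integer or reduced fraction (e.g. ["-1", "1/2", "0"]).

Write exponents as rows T,L / cols ℓ,ω,f:
  T: [ 0 -1 -1]
  L: [ 1  0  0]
Echelon form has 2 nonzero rows (pivots: ℓ,ω)
Pivot set = {ℓ,ω}, free = {f}
RREF:
  r0: [   1    0    0]
  r1: [   0    1    1]
Fix exponent of f at 1; solve each RREF row for its pivot's exponent:
  r0: exp(ℓ) + (0)·1 = 0 ⇒ exp(ℓ) = 0
  r1: exp(ω) + (1)·1 = 0 ⇒ exp(ω) = -1
Π_1 = ω^-1 · f

["0", "-1", "1"]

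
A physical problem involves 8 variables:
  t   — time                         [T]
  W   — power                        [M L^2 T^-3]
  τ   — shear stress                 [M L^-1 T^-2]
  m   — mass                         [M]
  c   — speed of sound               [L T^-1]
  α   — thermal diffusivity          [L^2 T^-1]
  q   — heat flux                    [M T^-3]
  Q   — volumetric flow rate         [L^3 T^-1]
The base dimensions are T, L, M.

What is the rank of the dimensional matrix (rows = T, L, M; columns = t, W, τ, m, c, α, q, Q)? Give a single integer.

3

Dimensional matrix (T×L×M by t×W×τ×m×c×α×q×Q):
  T: [ 1 -3 -2  0 -1 -1 -3 -1]
  L: [ 0  2 -1  0  1  2  0  3]
  M: [ 0  1  1  1  0  0  1  0]
RREF → pivots at {t,W,τ} ⇒ r = 3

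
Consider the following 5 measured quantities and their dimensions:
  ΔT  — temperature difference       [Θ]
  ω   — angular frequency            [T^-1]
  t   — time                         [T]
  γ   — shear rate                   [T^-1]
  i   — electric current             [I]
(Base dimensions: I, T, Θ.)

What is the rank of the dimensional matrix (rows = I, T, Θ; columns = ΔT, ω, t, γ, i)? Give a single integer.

Write exponents as rows I,T,Θ / cols ΔT,ω,t,γ,i:
  I: [ 0  0  0  0  1]
  T: [ 0 -1  1 -1  0]
  Θ: [ 1  0  0  0  0]
Echelon form has 3 nonzero rows (pivots: ΔT,ω,i)

3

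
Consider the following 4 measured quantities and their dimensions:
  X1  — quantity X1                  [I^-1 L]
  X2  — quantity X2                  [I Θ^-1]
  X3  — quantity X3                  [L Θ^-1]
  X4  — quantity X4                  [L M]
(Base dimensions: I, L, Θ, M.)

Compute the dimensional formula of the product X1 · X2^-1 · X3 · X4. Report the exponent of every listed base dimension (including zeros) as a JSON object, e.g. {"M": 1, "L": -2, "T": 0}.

Write exponents as rows I,L,Θ,M / cols X1,X2,X3,X4:
  I: [-1  1  0  0]
  L: [ 1  0  1  1]
  Θ: [ 0 -1 -1  0]
  M: [ 0  0  0  1]
  [I]: (1)·-1+(-1)·1+(1)·0+(1)·0 = -2
  [L]: (1)·1+(-1)·0+(1)·1+(1)·1 = 3
  [Θ]: (1)·0+(-1)·-1+(1)·-1+(1)·0 = 0
  [M]: (1)·0+(-1)·0+(1)·0+(1)·1 = 1
⇒ I^-2 L^3 M

{"I": -2, "L": 3, "Θ": 0, "M": 1}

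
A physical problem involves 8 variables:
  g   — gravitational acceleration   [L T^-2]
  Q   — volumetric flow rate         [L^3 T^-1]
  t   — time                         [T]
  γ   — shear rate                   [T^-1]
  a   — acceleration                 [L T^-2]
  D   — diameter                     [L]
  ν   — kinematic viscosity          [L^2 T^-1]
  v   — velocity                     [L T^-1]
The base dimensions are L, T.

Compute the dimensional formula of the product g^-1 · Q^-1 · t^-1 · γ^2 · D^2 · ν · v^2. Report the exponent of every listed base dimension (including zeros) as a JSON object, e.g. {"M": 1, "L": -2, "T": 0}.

Dimensional matrix (L×T by g×Q×t×γ×a×D×ν×v):
  L: [ 1  3  0  0  1  1  2  1]
  T: [-2 -1  1 -1 -2  0 -1 -1]
  [L]: (-1)·1+(-1)·3+(-1)·0+(2)·0+(2)·1+(1)·2+(2)·1 = 2
  [T]: (-1)·-2+(-1)·-1+(-1)·1+(2)·-1+(2)·0+(1)·-1+(2)·-1 = -3
⇒ L^2 T^-3

{"L": 2, "T": -3}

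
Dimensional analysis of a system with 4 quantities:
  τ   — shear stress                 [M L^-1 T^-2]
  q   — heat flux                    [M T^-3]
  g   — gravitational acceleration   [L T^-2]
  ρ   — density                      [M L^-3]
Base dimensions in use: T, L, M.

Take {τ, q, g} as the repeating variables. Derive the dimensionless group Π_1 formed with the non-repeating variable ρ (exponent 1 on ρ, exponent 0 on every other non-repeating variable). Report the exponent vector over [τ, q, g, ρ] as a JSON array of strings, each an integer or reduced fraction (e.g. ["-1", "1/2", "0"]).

Dimensional matrix (T×L×M by τ×q×g×ρ):
  T: [-2 -3 -2  0]
  L: [-1  0  1 -3]
  M: [ 1  1  0  1]
Echelon form has 3 nonzero rows (pivots: τ,q,g)
Repeat: τ,q,g; free: ρ
RREF:
  r0: [   1    0    0    3]
  r1: [   0    1    0   -2]
  r2: [   0    0    1    0]
Fix exponent of ρ at 1; solve each RREF row for its pivot's exponent:
  r0: exp(τ) + (3)·1 = 0 ⇒ exp(τ) = -3
  r1: exp(q) + (-2)·1 = 0 ⇒ exp(q) = 2
  r2: exp(g) + (0)·1 = 0 ⇒ exp(g) = 0
Π_1 = τ^-3 · q^2 · ρ

["-3", "2", "0", "1"]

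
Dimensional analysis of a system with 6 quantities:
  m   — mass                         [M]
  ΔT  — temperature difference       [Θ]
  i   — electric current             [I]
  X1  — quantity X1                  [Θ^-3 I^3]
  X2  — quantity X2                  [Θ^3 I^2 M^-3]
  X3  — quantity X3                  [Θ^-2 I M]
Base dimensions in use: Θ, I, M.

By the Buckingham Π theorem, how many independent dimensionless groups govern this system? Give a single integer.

Dimensional matrix (Θ×I×M by m×ΔT×i×X1×X2×X3):
  Θ: [ 0  1  0 -3  3 -2]
  I: [ 0  0  1  3  2  1]
  M: [ 1  0  0  0 -3  1]
Row reduction gives pivot columns m,ΔT,i; rank = 3
6 vars − rank 3 = 3 Π groups

3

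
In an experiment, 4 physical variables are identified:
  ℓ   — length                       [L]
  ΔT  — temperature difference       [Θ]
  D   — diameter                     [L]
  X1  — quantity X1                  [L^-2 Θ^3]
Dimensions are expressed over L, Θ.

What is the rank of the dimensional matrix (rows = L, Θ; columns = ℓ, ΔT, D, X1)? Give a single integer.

2

Exponent matrix [L,Θ] × [ℓ,ΔT,D,X1]:
  L: [ 1  0  1 -2]
  Θ: [ 0  1  0  3]
RREF → pivots at {ℓ,ΔT} ⇒ r = 2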